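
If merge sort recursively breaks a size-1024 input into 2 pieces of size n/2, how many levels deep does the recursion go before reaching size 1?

For divide and conquer with division factor 2:

Problem sizes at each level:
Level 0: 1024
Level 1: 512
Level 2: 256
Level 3: 128
Level 4: 64
Level 5: 32
Level 6: 16
Level 7: 8
Level 8: 4
Level 9: 2
Level 10: 1

The root is level 0 and the size-1 base case is level 10 (the tree spans levels 0 through 10, i.e. 11 levels counting the root), so the depth is the number of divisions: log_2(1024) = 10

The recursion tree depth is log_2(1024) = 10. At each level, the problem size is divided by 2, so it takes 10 divisions to reduce to a base case of size 1. The algorithm makes 2 recursive calls at each level.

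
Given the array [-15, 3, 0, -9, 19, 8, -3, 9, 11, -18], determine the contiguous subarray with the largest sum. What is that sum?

Using Kadane's algorithm on [-15, 3, 0, -9, 19, 8, -3, 9, 11, -18]:

Scanning through the array:
Position 1 (value 3): max_ending_here = 3, max_so_far = 3
Position 2 (value 0): max_ending_here = 3, max_so_far = 3
Position 3 (value -9): max_ending_here = -6, max_so_far = 3
Position 4 (value 19): max_ending_here = 19, max_so_far = 19
Position 5 (value 8): max_ending_here = 27, max_so_far = 27
Position 6 (value -3): max_ending_here = 24, max_so_far = 27
Position 7 (value 9): max_ending_here = 33, max_so_far = 33
Position 8 (value 11): max_ending_here = 44, max_so_far = 44
Position 9 (value -18): max_ending_here = 26, max_so_far = 44

Maximum subarray: [19, 8, -3, 9, 11]
Maximum sum: 44

The maximum subarray is [19, 8, -3, 9, 11] with sum 44. This subarray runs from index 4 to index 8.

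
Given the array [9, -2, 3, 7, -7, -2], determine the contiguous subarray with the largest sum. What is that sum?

Using Kadane's algorithm on [9, -2, 3, 7, -7, -2]:

Scanning through the array:
Position 1 (value -2): max_ending_here = 7, max_so_far = 9
Position 2 (value 3): max_ending_here = 10, max_so_far = 10
Position 3 (value 7): max_ending_here = 17, max_so_far = 17
Position 4 (value -7): max_ending_here = 10, max_so_far = 17
Position 5 (value -2): max_ending_here = 8, max_so_far = 17

Maximum subarray: [9, -2, 3, 7]
Maximum sum: 17

The maximum subarray is [9, -2, 3, 7] with sum 17. This subarray runs from index 0 to index 3.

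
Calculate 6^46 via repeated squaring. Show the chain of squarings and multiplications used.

Computing 6^46 by squaring (build up from 6^1; each line after the first costs one multiplication):

6^1 = 6
6^2 = (6^1)^2 = 6^2 = 36
6^4 = (6^2)^2 = 36^2 = 1296
6^5 = 6 * 6^4 = 6 * 1296 = 7776
6^10 = (6^5)^2 = 7776^2 = 60466176
6^11 = 6 * 6^10 = 6 * 60466176 = 362797056
6^22 = (6^11)^2 = 362797056^2 = 131621703842267136
6^23 = 6 * 6^22 = 6 * 131621703842267136 = 789730223053602816
6^46 = (6^23)^2 = 789730223053602816^2 = 623673825204293256669089197883129856

Result: 623673825204293256669089197883129856
Multiplications needed: 8 (8 lines after 6^1)

6^46 = 623673825204293256669089197883129856. Using exponentiation by squaring, this requires 8 multiplications. The key idea: if the exponent is even, square the half-power; if odd, multiply by the base once.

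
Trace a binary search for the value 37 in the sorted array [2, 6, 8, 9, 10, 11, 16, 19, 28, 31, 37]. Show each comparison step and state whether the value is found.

Binary search for 37 in [2, 6, 8, 9, 10, 11, 16, 19, 28, 31, 37]:

lo=0, hi=10, mid=5, arr[mid]=11 -> 11 < 37, search right half
lo=6, hi=10, mid=8, arr[mid]=28 -> 28 < 37, search right half
lo=9, hi=10, mid=9, arr[mid]=31 -> 31 < 37, search right half
lo=10, hi=10, mid=10, arr[mid]=37 -> Found target at index 10!

Binary search finds 37 at index 10 after 4 comparisons. The search repeatedly halves the search space by comparing with the middle element.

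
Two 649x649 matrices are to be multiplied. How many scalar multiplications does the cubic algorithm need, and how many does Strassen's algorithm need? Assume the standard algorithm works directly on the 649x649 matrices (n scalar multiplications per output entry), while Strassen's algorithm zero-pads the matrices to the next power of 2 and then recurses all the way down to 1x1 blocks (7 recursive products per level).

Matrix multiplication for 649x649 matrices:

Strassen's algorithm requires power-of-2 dimensions. Pad 649x649 to 1024x1024 (next power of 2).

Standard algorithm: 649^3 = 273359449 multiplications
Strassen's algorithm: 7^(log2(1024)) = 7^10 = 282475249 multiplications
Difference: 273359449 - 282475249 = -9115800 (Strassen uses MORE here due to padding overhead — for small or just-over-power-of-2 n, padding can outweigh the per-level savings)

Standard: 273359449 multiplications (649^3). Strassen: 282475249 multiplications (7^10, after padding to 1024x1024). Strassen reduces 8 recursive multiplications to 7 at each level.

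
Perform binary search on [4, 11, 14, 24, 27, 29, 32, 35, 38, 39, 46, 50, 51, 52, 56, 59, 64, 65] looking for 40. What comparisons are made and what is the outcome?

Binary search for 40 in [4, 11, 14, 24, 27, 29, 32, 35, 38, 39, 46, 50, 51, 52, 56, 59, 64, 65]:

lo=0, hi=17, mid=8, arr[mid]=38 -> 38 < 40, search right half
lo=9, hi=17, mid=13, arr[mid]=52 -> 52 > 40, search left half
lo=9, hi=12, mid=10, arr[mid]=46 -> 46 > 40, search left half
lo=9, hi=9, mid=9, arr[mid]=39 -> 39 < 40, search right half
lo=10 > hi=9, target 40 not found

Binary search determines that 40 is not in the array after 4 comparisons. The search space was exhausted without finding the target.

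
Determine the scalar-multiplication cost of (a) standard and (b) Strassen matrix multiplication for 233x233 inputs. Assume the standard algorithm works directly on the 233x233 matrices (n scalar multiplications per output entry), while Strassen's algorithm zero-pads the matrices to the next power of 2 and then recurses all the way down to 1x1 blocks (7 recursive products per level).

Matrix multiplication for 233x233 matrices:

Strassen's algorithm requires power-of-2 dimensions. Pad 233x233 to 256x256 (next power of 2).

Standard algorithm: 233^3 = 12649337 multiplications
Strassen's algorithm: 7^(log2(256)) = 7^8 = 5764801 multiplications
Savings: 12649337 - 5764801 = 6884536 multiplications

Standard: 12649337 multiplications (233^3). Strassen: 5764801 multiplications (7^8, after padding to 256x256). Strassen reduces 8 recursive multiplications to 7 at each level.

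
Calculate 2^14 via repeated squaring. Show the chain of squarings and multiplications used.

Computing 2^14 by squaring (build up from 2^1; each line after the first costs one multiplication):

2^1 = 2
2^2 = (2^1)^2 = 2^2 = 4
2^3 = 2 * 2^2 = 2 * 4 = 8
2^6 = (2^3)^2 = 8^2 = 64
2^7 = 2 * 2^6 = 2 * 64 = 128
2^14 = (2^7)^2 = 128^2 = 16384

Result: 16384
Multiplications needed: 5 (5 lines after 2^1)

2^14 = 16384. Using exponentiation by squaring, this requires 5 multiplications. The key idea: if the exponent is even, square the half-power; if odd, multiply by the base once.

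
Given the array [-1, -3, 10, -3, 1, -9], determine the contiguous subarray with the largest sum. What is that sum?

Using Kadane's algorithm on [-1, -3, 10, -3, 1, -9]:

Scanning through the array:
Position 1 (value -3): max_ending_here = -3, max_so_far = -1
Position 2 (value 10): max_ending_here = 10, max_so_far = 10
Position 3 (value -3): max_ending_here = 7, max_so_far = 10
Position 4 (value 1): max_ending_here = 8, max_so_far = 10
Position 5 (value -9): max_ending_here = -1, max_so_far = 10

Maximum subarray: [10]
Maximum sum: 10

The maximum subarray is [10] with sum 10. This subarray runs from index 2 to index 2.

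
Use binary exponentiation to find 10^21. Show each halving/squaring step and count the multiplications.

Computing 10^21 by squaring (build up from 10^1; each line after the first costs one multiplication):

10^1 = 10
10^2 = (10^1)^2 = 10^2 = 100
10^4 = (10^2)^2 = 100^2 = 10000
10^5 = 10 * 10^4 = 10 * 10000 = 100000
10^10 = (10^5)^2 = 100000^2 = 10000000000
10^20 = (10^10)^2 = 10000000000^2 = 100000000000000000000
10^21 = 10 * 10^20 = 10 * 100000000000000000000 = 1000000000000000000000

Result: 1000000000000000000000
Multiplications needed: 6 (6 lines after 10^1)

10^21 = 1000000000000000000000. Using exponentiation by squaring, this requires 6 multiplications. The key idea: if the exponent is even, square the half-power; if odd, multiply by the base once.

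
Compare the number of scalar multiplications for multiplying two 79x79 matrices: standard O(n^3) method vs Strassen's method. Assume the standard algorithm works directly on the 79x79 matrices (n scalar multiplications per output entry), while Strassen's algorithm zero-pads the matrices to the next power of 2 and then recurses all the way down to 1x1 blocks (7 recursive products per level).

Matrix multiplication for 79x79 matrices:

Strassen's algorithm requires power-of-2 dimensions. Pad 79x79 to 128x128 (next power of 2).

Standard algorithm: 79^3 = 493039 multiplications
Strassen's algorithm: 7^(log2(128)) = 7^7 = 823543 multiplications
Difference: 493039 - 823543 = -330504 (Strassen uses MORE here due to padding overhead — for small or just-over-power-of-2 n, padding can outweigh the per-level savings)

Standard: 493039 multiplications (79^3). Strassen: 823543 multiplications (7^7, after padding to 128x128). Strassen reduces 8 recursive multiplications to 7 at each level.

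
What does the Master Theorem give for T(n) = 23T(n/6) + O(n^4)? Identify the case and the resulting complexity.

Master Theorem for T(n) = 23T(n/6) + O(n^4):

a = 23, b = 6, c = 4
log_b(a) = log_6(23) = 1.7500

Case 3: c = 4 > log_6(23) = 1.7500
T(n) = O(n^4) = O(n^4)

For T(n) = 23T(n/6) + O(n^4): log_6(23) = 1.7500. This is Case 3 of the Master Theorem (c > log_b(a), work dominated by root), giving O(n^4).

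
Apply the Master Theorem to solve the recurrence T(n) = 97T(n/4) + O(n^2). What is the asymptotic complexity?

Master Theorem for T(n) = 97T(n/4) + O(n^2):

a = 97, b = 4, c = 2
log_b(a) = log_4(97) = 3.3000

Case 1: c = 2 < log_4(97) = 3.3000
T(n) = O(n^(log_4 97))

For T(n) = 97T(n/4) + O(n^2): log_4(97) = 3.3000. This is Case 1 of the Master Theorem (c < log_b(a), work dominated by leaves), giving O(n^(log_4 97)).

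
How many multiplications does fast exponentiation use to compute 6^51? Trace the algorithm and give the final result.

Computing 6^51 by squaring (build up from 6^1; each line after the first costs one multiplication):

6^1 = 6
6^2 = (6^1)^2 = 6^2 = 36
6^3 = 6 * 6^2 = 6 * 36 = 216
6^6 = (6^3)^2 = 216^2 = 46656
6^12 = (6^6)^2 = 46656^2 = 2176782336
6^24 = (6^12)^2 = 2176782336^2 = 4738381338321616896
6^25 = 6 * 6^24 = 6 * 4738381338321616896 = 28430288029929701376
6^50 = (6^25)^2 = 28430288029929701376^2 = 808281277464764060643139600456536293376
6^51 = 6 * 6^50 = 6 * 808281277464764060643139600456536293376 = 4849687664788584363858837602739217760256

Result: 4849687664788584363858837602739217760256
Multiplications needed: 8 (8 lines after 6^1)

6^51 = 4849687664788584363858837602739217760256. Using exponentiation by squaring, this requires 8 multiplications. The key idea: if the exponent is even, square the half-power; if odd, multiply by the base once.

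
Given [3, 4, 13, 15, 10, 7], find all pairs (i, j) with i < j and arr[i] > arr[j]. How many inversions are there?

Finding inversions in [3, 4, 13, 15, 10, 7]:

(2, 4): arr[2]=13 > arr[4]=10
(2, 5): arr[2]=13 > arr[5]=7
(3, 4): arr[3]=15 > arr[4]=10
(3, 5): arr[3]=15 > arr[5]=7
(4, 5): arr[4]=10 > arr[5]=7

Total inversions: 5

The array has 5 inversion(s): (2,4), (2,5), (3,4), (3,5), (4,5). Each pair (i,j) satisfies i < j and arr[i] > arr[j].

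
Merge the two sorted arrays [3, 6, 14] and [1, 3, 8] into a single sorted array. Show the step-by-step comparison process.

Merging process:

Compare 3 vs 1: take 1 from right. Merged: [1]
Compare 3 vs 3: take 3 from left. Merged: [1, 3]
Compare 6 vs 3: take 3 from right. Merged: [1, 3, 3]
Compare 6 vs 8: take 6 from left. Merged: [1, 3, 3, 6]
Compare 14 vs 8: take 8 from right. Merged: [1, 3, 3, 6, 8]
Append remaining from left: [14]. Merged: [1, 3, 3, 6, 8, 14]

Final merged array: [1, 3, 3, 6, 8, 14]
Total comparisons: 5

The merged array is [1, 3, 3, 6, 8, 14], requiring 5 comparisons. The merge step runs in O(n) time where n is the total number of elements.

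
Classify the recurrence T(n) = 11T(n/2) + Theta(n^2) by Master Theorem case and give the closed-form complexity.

Master Theorem for T(n) = 11T(n/2) + O(n^2):

a = 11, b = 2, c = 2
log_b(a) = log_2(11) = 3.4594

Case 1: c = 2 < log_2(11) = 3.4594
T(n) = O(n^(log_2 11))

For T(n) = 11T(n/2) + O(n^2): log_2(11) = 3.4594. This is Case 1 of the Master Theorem (c < log_b(a), work dominated by leaves), giving O(n^(log_2 11)).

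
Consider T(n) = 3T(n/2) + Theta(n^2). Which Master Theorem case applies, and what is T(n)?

Master Theorem for T(n) = 3T(n/2) + O(n^2):

a = 3, b = 2, c = 2
log_b(a) = log_2(3) = 1.5850

Case 3: c = 2 > log_2(3) = 1.5850
T(n) = O(n^2) = O(n^2)

For T(n) = 3T(n/2) + O(n^2): log_2(3) = 1.5850. This is Case 3 of the Master Theorem (c > log_b(a), work dominated by root), giving O(n^2).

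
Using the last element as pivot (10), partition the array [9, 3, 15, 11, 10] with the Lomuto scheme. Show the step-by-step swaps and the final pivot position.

Lomuto partition with pivot = 10:

Initial array: [9, 3, 15, 11, 10]

arr[0]=9 <= 10: swap with position 0, array becomes [9, 3, 15, 11, 10]
arr[1]=3 <= 10: swap with position 1, array becomes [9, 3, 15, 11, 10]
arr[2]=15 > 10: no swap
arr[3]=11 > 10: no swap

Place pivot at position 2: [9, 3, 10, 11, 15]
Pivot position: 2

After partitioning with pivot 10, the array becomes [9, 3, 10, 11, 15]. The pivot is placed at index 2. All elements to the left of the pivot are <= 10, and all elements to the right are > 10.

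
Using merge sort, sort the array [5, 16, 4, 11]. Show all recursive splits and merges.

Merge sort trace:

Split: [5, 16, 4, 11] -> [5, 16] and [4, 11]
  Split: [5, 16] -> [5] and [16]
  Merge: [5] + [16] -> [5, 16]
  Split: [4, 11] -> [4] and [11]
  Merge: [4] + [11] -> [4, 11]
Merge: [5, 16] + [4, 11] -> [4, 5, 11, 16]

Final sorted array: [4, 5, 11, 16]

The merge sort proceeds by recursively splitting the array and merging sorted halves.
After all merges, the sorted array is [4, 5, 11, 16].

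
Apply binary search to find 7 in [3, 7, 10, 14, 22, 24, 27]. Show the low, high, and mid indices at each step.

Binary search for 7 in [3, 7, 10, 14, 22, 24, 27]:

lo=0, hi=6, mid=3, arr[mid]=14 -> 14 > 7, search left half
lo=0, hi=2, mid=1, arr[mid]=7 -> Found target at index 1!

Binary search finds 7 at index 1 after 2 comparisons. The search repeatedly halves the search space by comparing with the middle element.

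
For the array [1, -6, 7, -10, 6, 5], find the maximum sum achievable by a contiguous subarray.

Using Kadane's algorithm on [1, -6, 7, -10, 6, 5]:

Scanning through the array:
Position 1 (value -6): max_ending_here = -5, max_so_far = 1
Position 2 (value 7): max_ending_here = 7, max_so_far = 7
Position 3 (value -10): max_ending_here = -3, max_so_far = 7
Position 4 (value 6): max_ending_here = 6, max_so_far = 7
Position 5 (value 5): max_ending_here = 11, max_so_far = 11

Maximum subarray: [6, 5]
Maximum sum: 11

The maximum subarray is [6, 5] with sum 11. This subarray runs from index 4 to index 5.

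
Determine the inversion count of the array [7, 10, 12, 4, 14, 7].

Finding inversions in [7, 10, 12, 4, 14, 7]:

(0, 3): arr[0]=7 > arr[3]=4
(1, 3): arr[1]=10 > arr[3]=4
(1, 5): arr[1]=10 > arr[5]=7
(2, 3): arr[2]=12 > arr[3]=4
(2, 5): arr[2]=12 > arr[5]=7
(4, 5): arr[4]=14 > arr[5]=7

Total inversions: 6

The array has 6 inversion(s): (0,3), (1,3), (1,5), (2,3), (2,5), (4,5). Each pair (i,j) satisfies i < j and arr[i] > arr[j].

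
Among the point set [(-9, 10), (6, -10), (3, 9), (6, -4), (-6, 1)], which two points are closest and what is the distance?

Computing all pairwise distances among 5 points:

d((-9, 10), (6, -10)) = 25.0
d((-9, 10), (3, 9)) = 12.0416
d((-9, 10), (6, -4)) = 20.5183
d((-9, 10), (-6, 1)) = 9.4868
d((6, -10), (3, 9)) = 19.2354
d((6, -10), (6, -4)) = 6.0 <-- minimum
d((6, -10), (-6, 1)) = 16.2788
d((3, 9), (6, -4)) = 13.3417
d((3, 9), (-6, 1)) = 12.0416
d((6, -4), (-6, 1)) = 13.0

Closest pair: (6, -10) and (6, -4) with distance 6.0

The closest pair is (6, -10) and (6, -4) with Euclidean distance 6.0. For 5 points, brute-force pairwise comparison is shown above. For large n, the divide-and-conquer algorithm (sort by x, recurse on halves, check the dividing strip) achieves O(n log n).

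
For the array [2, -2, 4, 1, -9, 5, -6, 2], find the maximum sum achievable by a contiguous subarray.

Using Kadane's algorithm on [2, -2, 4, 1, -9, 5, -6, 2]:

Scanning through the array:
Position 1 (value -2): max_ending_here = 0, max_so_far = 2
Position 2 (value 4): max_ending_here = 4, max_so_far = 4
Position 3 (value 1): max_ending_here = 5, max_so_far = 5
Position 4 (value -9): max_ending_here = -4, max_so_far = 5
Position 5 (value 5): max_ending_here = 5, max_so_far = 5
Position 6 (value -6): max_ending_here = -1, max_so_far = 5
Position 7 (value 2): max_ending_here = 2, max_so_far = 5

Maximum subarray: [2, -2, 4, 1]
Maximum sum: 5

The maximum subarray is [2, -2, 4, 1] with sum 5. This subarray runs from index 0 to index 3.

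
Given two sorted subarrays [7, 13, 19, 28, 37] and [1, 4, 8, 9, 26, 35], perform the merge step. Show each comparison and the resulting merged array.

Merging process:

Compare 7 vs 1: take 1 from right. Merged: [1]
Compare 7 vs 4: take 4 from right. Merged: [1, 4]
Compare 7 vs 8: take 7 from left. Merged: [1, 4, 7]
Compare 13 vs 8: take 8 from right. Merged: [1, 4, 7, 8]
Compare 13 vs 9: take 9 from right. Merged: [1, 4, 7, 8, 9]
Compare 13 vs 26: take 13 from left. Merged: [1, 4, 7, 8, 9, 13]
Compare 19 vs 26: take 19 from left. Merged: [1, 4, 7, 8, 9, 13, 19]
Compare 28 vs 26: take 26 from right. Merged: [1, 4, 7, 8, 9, 13, 19, 26]
Compare 28 vs 35: take 28 from left. Merged: [1, 4, 7, 8, 9, 13, 19, 26, 28]
Compare 37 vs 35: take 35 from right. Merged: [1, 4, 7, 8, 9, 13, 19, 26, 28, 35]
Append remaining from left: [37]. Merged: [1, 4, 7, 8, 9, 13, 19, 26, 28, 35, 37]

Final merged array: [1, 4, 7, 8, 9, 13, 19, 26, 28, 35, 37]
Total comparisons: 10

The merged array is [1, 4, 7, 8, 9, 13, 19, 26, 28, 35, 37], requiring 10 comparisons. The merge step runs in O(n) time where n is the total number of elements.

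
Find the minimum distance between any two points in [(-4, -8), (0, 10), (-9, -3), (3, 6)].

Computing all pairwise distances among 4 points:

d((-4, -8), (0, 10)) = 18.4391
d((-4, -8), (-9, -3)) = 7.0711
d((-4, -8), (3, 6)) = 15.6525
d((0, 10), (-9, -3)) = 15.8114
d((0, 10), (3, 6)) = 5.0 <-- minimum
d((-9, -3), (3, 6)) = 15.0

Closest pair: (0, 10) and (3, 6) with distance 5.0

The closest pair is (0, 10) and (3, 6) with Euclidean distance 5.0. For 4 points, brute-force pairwise comparison is shown above. For large n, the divide-and-conquer algorithm (sort by x, recurse on halves, check the dividing strip) achieves O(n log n).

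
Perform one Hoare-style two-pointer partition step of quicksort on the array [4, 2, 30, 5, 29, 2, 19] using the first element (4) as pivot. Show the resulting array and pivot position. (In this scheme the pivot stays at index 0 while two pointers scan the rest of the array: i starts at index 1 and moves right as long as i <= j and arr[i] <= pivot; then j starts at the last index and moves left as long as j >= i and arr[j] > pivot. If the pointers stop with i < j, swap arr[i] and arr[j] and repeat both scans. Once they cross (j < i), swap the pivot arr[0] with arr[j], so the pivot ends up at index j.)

Hoare-style two-pointer partition with pivot = 4:

Initial array: [4, 2, 30, 5, 29, 2, 19]

Pointers start at i = 1, j = 6.
i stops at index 2 (arr[2]=30 > 4), j stops at index 5 (arr[5]=2 <= 4): swap arr[2] and arr[5], array becomes [4, 2, 2, 5, 29, 30, 19]
i ends at 3, j ends at 2: the pointers have crossed (j < i), so scanning stops.

Swap pivot arr[0] with arr[2] to place pivot at position 2: [2, 2, 4, 5, 29, 30, 19]
Pivot position: 2

After partitioning with pivot 4, the array becomes [2, 2, 4, 5, 29, 30, 19]. The pivot is placed at index 2. All elements to the left of the pivot are <= 4, and all elements to the right are > 4.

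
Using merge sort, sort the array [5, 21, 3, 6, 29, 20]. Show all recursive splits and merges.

Merge sort trace:

Split: [5, 21, 3, 6, 29, 20] -> [5, 21, 3] and [6, 29, 20]
  Split: [5, 21, 3] -> [5] and [21, 3]
    Split: [21, 3] -> [21] and [3]
    Merge: [21] + [3] -> [3, 21]
  Merge: [5] + [3, 21] -> [3, 5, 21]
  Split: [6, 29, 20] -> [6] and [29, 20]
    Split: [29, 20] -> [29] and [20]
    Merge: [29] + [20] -> [20, 29]
  Merge: [6] + [20, 29] -> [6, 20, 29]
Merge: [3, 5, 21] + [6, 20, 29] -> [3, 5, 6, 20, 21, 29]

Final sorted array: [3, 5, 6, 20, 21, 29]

The merge sort proceeds by recursively splitting the array and merging sorted halves.
After all merges, the sorted array is [3, 5, 6, 20, 21, 29].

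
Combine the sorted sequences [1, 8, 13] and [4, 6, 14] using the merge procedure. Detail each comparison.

Merging process:

Compare 1 vs 4: take 1 from left. Merged: [1]
Compare 8 vs 4: take 4 from right. Merged: [1, 4]
Compare 8 vs 6: take 6 from right. Merged: [1, 4, 6]
Compare 8 vs 14: take 8 from left. Merged: [1, 4, 6, 8]
Compare 13 vs 14: take 13 from left. Merged: [1, 4, 6, 8, 13]
Append remaining from right: [14]. Merged: [1, 4, 6, 8, 13, 14]

Final merged array: [1, 4, 6, 8, 13, 14]
Total comparisons: 5

The merged array is [1, 4, 6, 8, 13, 14], requiring 5 comparisons. The merge step runs in O(n) time where n is the total number of elements.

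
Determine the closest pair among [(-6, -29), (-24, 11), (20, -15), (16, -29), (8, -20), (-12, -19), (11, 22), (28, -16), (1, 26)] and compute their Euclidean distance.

Computing all pairwise distances among 9 points:

d((-6, -29), (-24, 11)) = 43.8634
d((-6, -29), (20, -15)) = 29.5296
d((-6, -29), (16, -29)) = 22.0
d((-6, -29), (8, -20)) = 16.6433
d((-6, -29), (-12, -19)) = 11.6619
d((-6, -29), (11, 22)) = 53.7587
d((-6, -29), (28, -16)) = 36.4005
d((-6, -29), (1, 26)) = 55.4437
d((-24, 11), (20, -15)) = 51.1077
d((-24, 11), (16, -29)) = 56.5685
d((-24, 11), (8, -20)) = 44.5533
d((-24, 11), (-12, -19)) = 32.311
d((-24, 11), (11, 22)) = 36.6879
d((-24, 11), (28, -16)) = 58.5918
d((-24, 11), (1, 26)) = 29.1548
d((20, -15), (16, -29)) = 14.5602
d((20, -15), (8, -20)) = 13.0
d((20, -15), (-12, -19)) = 32.249
d((20, -15), (11, 22)) = 38.0789
d((20, -15), (28, -16)) = 8.0623 <-- minimum
d((20, -15), (1, 26)) = 45.1885
d((16, -29), (8, -20)) = 12.0416
d((16, -29), (-12, -19)) = 29.7321
d((16, -29), (11, 22)) = 51.2445
d((16, -29), (28, -16)) = 17.6918
d((16, -29), (1, 26)) = 57.0088
d((8, -20), (-12, -19)) = 20.025
d((8, -20), (11, 22)) = 42.107
d((8, -20), (28, -16)) = 20.3961
d((8, -20), (1, 26)) = 46.5296
d((-12, -19), (11, 22)) = 47.0106
d((-12, -19), (28, -16)) = 40.1123
d((-12, -19), (1, 26)) = 46.8402
d((11, 22), (28, -16)) = 41.6293
d((11, 22), (1, 26)) = 10.7703
d((28, -16), (1, 26)) = 49.93

Closest pair: (20, -15) and (28, -16) with distance 8.0623

The closest pair is (20, -15) and (28, -16) with Euclidean distance 8.0623. For 9 points, brute-force pairwise comparison is shown above. For large n, the divide-and-conquer algorithm (sort by x, recurse on halves, check the dividing strip) achieves O(n log n).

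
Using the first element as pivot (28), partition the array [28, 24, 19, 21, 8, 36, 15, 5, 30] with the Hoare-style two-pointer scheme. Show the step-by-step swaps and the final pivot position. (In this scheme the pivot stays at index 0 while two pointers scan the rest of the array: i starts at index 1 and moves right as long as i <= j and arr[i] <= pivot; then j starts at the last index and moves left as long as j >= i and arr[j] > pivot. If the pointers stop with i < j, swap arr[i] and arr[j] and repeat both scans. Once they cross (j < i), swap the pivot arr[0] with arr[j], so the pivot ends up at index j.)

Hoare-style two-pointer partition with pivot = 28:

Initial array: [28, 24, 19, 21, 8, 36, 15, 5, 30]

Pointers start at i = 1, j = 8.
i stops at index 5 (arr[5]=36 > 28), j stops at index 7 (arr[7]=5 <= 28): swap arr[5] and arr[7], array becomes [28, 24, 19, 21, 8, 5, 15, 36, 30]
i ends at 7, j ends at 6: the pointers have crossed (j < i), so scanning stops.

Swap pivot arr[0] with arr[6] to place pivot at position 6: [15, 24, 19, 21, 8, 5, 28, 36, 30]
Pivot position: 6

After partitioning with pivot 28, the array becomes [15, 24, 19, 21, 8, 5, 28, 36, 30]. The pivot is placed at index 6. All elements to the left of the pivot are <= 28, and all elements to the right are > 28.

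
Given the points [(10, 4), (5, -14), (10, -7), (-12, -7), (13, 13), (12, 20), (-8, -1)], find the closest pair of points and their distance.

Computing all pairwise distances among 7 points:

d((10, 4), (5, -14)) = 18.6815
d((10, 4), (10, -7)) = 11.0
d((10, 4), (-12, -7)) = 24.5967
d((10, 4), (13, 13)) = 9.4868
d((10, 4), (12, 20)) = 16.1245
d((10, 4), (-8, -1)) = 18.6815
d((5, -14), (10, -7)) = 8.6023
d((5, -14), (-12, -7)) = 18.3848
d((5, -14), (13, 13)) = 28.1603
d((5, -14), (12, 20)) = 34.7131
d((5, -14), (-8, -1)) = 18.3848
d((10, -7), (-12, -7)) = 22.0
d((10, -7), (13, 13)) = 20.2237
d((10, -7), (12, 20)) = 27.074
d((10, -7), (-8, -1)) = 18.9737
d((-12, -7), (13, 13)) = 32.0156
d((-12, -7), (12, 20)) = 36.1248
d((-12, -7), (-8, -1)) = 7.2111
d((13, 13), (12, 20)) = 7.0711 <-- minimum
d((13, 13), (-8, -1)) = 25.2389
d((12, 20), (-8, -1)) = 29.0

Closest pair: (13, 13) and (12, 20) with distance 7.0711

The closest pair is (13, 13) and (12, 20) with Euclidean distance 7.0711. For 7 points, brute-force pairwise comparison is shown above. For large n, the divide-and-conquer algorithm (sort by x, recurse on halves, check the dividing strip) achieves O(n log n).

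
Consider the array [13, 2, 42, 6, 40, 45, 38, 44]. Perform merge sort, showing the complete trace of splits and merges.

Merge sort trace:

Split: [13, 2, 42, 6, 40, 45, 38, 44] -> [13, 2, 42, 6] and [40, 45, 38, 44]
  Split: [13, 2, 42, 6] -> [13, 2] and [42, 6]
    Split: [13, 2] -> [13] and [2]
    Merge: [13] + [2] -> [2, 13]
    Split: [42, 6] -> [42] and [6]
    Merge: [42] + [6] -> [6, 42]
  Merge: [2, 13] + [6, 42] -> [2, 6, 13, 42]
  Split: [40, 45, 38, 44] -> [40, 45] and [38, 44]
    Split: [40, 45] -> [40] and [45]
    Merge: [40] + [45] -> [40, 45]
    Split: [38, 44] -> [38] and [44]
    Merge: [38] + [44] -> [38, 44]
  Merge: [40, 45] + [38, 44] -> [38, 40, 44, 45]
Merge: [2, 6, 13, 42] + [38, 40, 44, 45] -> [2, 6, 13, 38, 40, 42, 44, 45]

Final sorted array: [2, 6, 13, 38, 40, 42, 44, 45]

The merge sort proceeds by recursively splitting the array and merging sorted halves.
After all merges, the sorted array is [2, 6, 13, 38, 40, 42, 44, 45].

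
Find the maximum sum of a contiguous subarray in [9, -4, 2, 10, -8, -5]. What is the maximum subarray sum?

Using Kadane's algorithm on [9, -4, 2, 10, -8, -5]:

Scanning through the array:
Position 1 (value -4): max_ending_here = 5, max_so_far = 9
Position 2 (value 2): max_ending_here = 7, max_so_far = 9
Position 3 (value 10): max_ending_here = 17, max_so_far = 17
Position 4 (value -8): max_ending_here = 9, max_so_far = 17
Position 5 (value -5): max_ending_here = 4, max_so_far = 17

Maximum subarray: [9, -4, 2, 10]
Maximum sum: 17

The maximum subarray is [9, -4, 2, 10] with sum 17. This subarray runs from index 0 to index 3.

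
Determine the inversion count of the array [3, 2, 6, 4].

Finding inversions in [3, 2, 6, 4]:

(0, 1): arr[0]=3 > arr[1]=2
(2, 3): arr[2]=6 > arr[3]=4

Total inversions: 2

The array has 2 inversion(s): (0,1), (2,3). Each pair (i,j) satisfies i < j and arr[i] > arr[j].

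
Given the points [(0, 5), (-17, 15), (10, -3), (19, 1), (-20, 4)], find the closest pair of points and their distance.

Computing all pairwise distances among 5 points:

d((0, 5), (-17, 15)) = 19.7231
d((0, 5), (10, -3)) = 12.8062
d((0, 5), (19, 1)) = 19.4165
d((0, 5), (-20, 4)) = 20.025
d((-17, 15), (10, -3)) = 32.45
d((-17, 15), (19, 1)) = 38.6264
d((-17, 15), (-20, 4)) = 11.4018
d((10, -3), (19, 1)) = 9.8489 <-- minimum
d((10, -3), (-20, 4)) = 30.8058
d((19, 1), (-20, 4)) = 39.1152

Closest pair: (10, -3) and (19, 1) with distance 9.8489

The closest pair is (10, -3) and (19, 1) with Euclidean distance 9.8489. For 5 points, brute-force pairwise comparison is shown above. For large n, the divide-and-conquer algorithm (sort by x, recurse on halves, check the dividing strip) achieves O(n log n).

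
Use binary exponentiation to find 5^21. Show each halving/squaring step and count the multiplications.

Computing 5^21 by squaring (build up from 5^1; each line after the first costs one multiplication):

5^1 = 5
5^2 = (5^1)^2 = 5^2 = 25
5^4 = (5^2)^2 = 25^2 = 625
5^5 = 5 * 5^4 = 5 * 625 = 3125
5^10 = (5^5)^2 = 3125^2 = 9765625
5^20 = (5^10)^2 = 9765625^2 = 95367431640625
5^21 = 5 * 5^20 = 5 * 95367431640625 = 476837158203125

Result: 476837158203125
Multiplications needed: 6 (6 lines after 5^1)

5^21 = 476837158203125. Using exponentiation by squaring, this requires 6 multiplications. The key idea: if the exponent is even, square the half-power; if odd, multiply by the base once.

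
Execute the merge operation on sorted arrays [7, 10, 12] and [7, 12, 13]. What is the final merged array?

Merging process:

Compare 7 vs 7: take 7 from left. Merged: [7]
Compare 10 vs 7: take 7 from right. Merged: [7, 7]
Compare 10 vs 12: take 10 from left. Merged: [7, 7, 10]
Compare 12 vs 12: take 12 from left. Merged: [7, 7, 10, 12]
Append remaining from right: [12, 13]. Merged: [7, 7, 10, 12, 12, 13]

Final merged array: [7, 7, 10, 12, 12, 13]
Total comparisons: 4

The merged array is [7, 7, 10, 12, 12, 13], requiring 4 comparisons. The merge step runs in O(n) time where n is the total number of elements.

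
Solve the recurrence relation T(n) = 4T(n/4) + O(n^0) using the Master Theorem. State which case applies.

Master Theorem for T(n) = 4T(n/4) + O(n^0):

a = 4, b = 4, c = 0
log_b(a) = log_4(4) = 1.0000

Case 1: c = 0 < log_4(4) = 1.0000
T(n) = O(n^(log_4 4)) = O(n)

For T(n) = 4T(n/4) + O(n^0): log_4(4) = 1.0000. This is Case 1 of the Master Theorem (c < log_b(a), work dominated by leaves), giving O(n).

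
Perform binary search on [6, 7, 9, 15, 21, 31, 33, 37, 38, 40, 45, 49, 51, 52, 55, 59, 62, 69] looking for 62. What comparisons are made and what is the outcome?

Binary search for 62 in [6, 7, 9, 15, 21, 31, 33, 37, 38, 40, 45, 49, 51, 52, 55, 59, 62, 69]:

lo=0, hi=17, mid=8, arr[mid]=38 -> 38 < 62, search right half
lo=9, hi=17, mid=13, arr[mid]=52 -> 52 < 62, search right half
lo=14, hi=17, mid=15, arr[mid]=59 -> 59 < 62, search right half
lo=16, hi=17, mid=16, arr[mid]=62 -> Found target at index 16!

Binary search finds 62 at index 16 after 4 comparisons. The search repeatedly halves the search space by comparing with the middle element.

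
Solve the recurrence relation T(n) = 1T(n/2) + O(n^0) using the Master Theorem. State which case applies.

Master Theorem for T(n) = 1T(n/2) + O(n^0):

a = 1, b = 2, c = 0
log_b(a) = log_2(1) = 0.0000

Case 2: c = 0 = log_2(1) = 0.0000
T(n) = O(n^0 log n) = O(log n)

For T(n) = 1T(n/2) + O(n^0): log_2(1) = 0.0000. This is Case 2 of the Master Theorem (c = log_b(a), equal work at all levels), giving O(log n).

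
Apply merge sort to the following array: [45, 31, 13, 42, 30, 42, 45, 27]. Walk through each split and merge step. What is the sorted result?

Merge sort trace:

Split: [45, 31, 13, 42, 30, 42, 45, 27] -> [45, 31, 13, 42] and [30, 42, 45, 27]
  Split: [45, 31, 13, 42] -> [45, 31] and [13, 42]
    Split: [45, 31] -> [45] and [31]
    Merge: [45] + [31] -> [31, 45]
    Split: [13, 42] -> [13] and [42]
    Merge: [13] + [42] -> [13, 42]
  Merge: [31, 45] + [13, 42] -> [13, 31, 42, 45]
  Split: [30, 42, 45, 27] -> [30, 42] and [45, 27]
    Split: [30, 42] -> [30] and [42]
    Merge: [30] + [42] -> [30, 42]
    Split: [45, 27] -> [45] and [27]
    Merge: [45] + [27] -> [27, 45]
  Merge: [30, 42] + [27, 45] -> [27, 30, 42, 45]
Merge: [13, 31, 42, 45] + [27, 30, 42, 45] -> [13, 27, 30, 31, 42, 42, 45, 45]

Final sorted array: [13, 27, 30, 31, 42, 42, 45, 45]

The merge sort proceeds by recursively splitting the array and merging sorted halves.
After all merges, the sorted array is [13, 27, 30, 31, 42, 42, 45, 45].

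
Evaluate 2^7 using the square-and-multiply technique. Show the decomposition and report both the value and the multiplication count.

Computing 2^7 by squaring (build up from 2^1; each line after the first costs one multiplication):

2^1 = 2
2^2 = (2^1)^2 = 2^2 = 4
2^3 = 2 * 2^2 = 2 * 4 = 8
2^6 = (2^3)^2 = 8^2 = 64
2^7 = 2 * 2^6 = 2 * 64 = 128

Result: 128
Multiplications needed: 4 (4 lines after 2^1)

2^7 = 128. Using exponentiation by squaring, this requires 4 multiplications. The key idea: if the exponent is even, square the half-power; if odd, multiply by the base once.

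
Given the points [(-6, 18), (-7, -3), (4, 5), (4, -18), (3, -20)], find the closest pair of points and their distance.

Computing all pairwise distances among 5 points:

d((-6, 18), (-7, -3)) = 21.0238
d((-6, 18), (4, 5)) = 16.4012
d((-6, 18), (4, -18)) = 37.3631
d((-6, 18), (3, -20)) = 39.0512
d((-7, -3), (4, 5)) = 13.6015
d((-7, -3), (4, -18)) = 18.6011
d((-7, -3), (3, -20)) = 19.7231
d((4, 5), (4, -18)) = 23.0
d((4, 5), (3, -20)) = 25.02
d((4, -18), (3, -20)) = 2.2361 <-- minimum

Closest pair: (4, -18) and (3, -20) with distance 2.2361

The closest pair is (4, -18) and (3, -20) with Euclidean distance 2.2361. For 5 points, brute-force pairwise comparison is shown above. For large n, the divide-and-conquer algorithm (sort by x, recurse on halves, check the dividing strip) achieves O(n log n).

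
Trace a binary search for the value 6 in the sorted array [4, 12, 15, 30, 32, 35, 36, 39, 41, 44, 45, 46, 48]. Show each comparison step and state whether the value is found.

Binary search for 6 in [4, 12, 15, 30, 32, 35, 36, 39, 41, 44, 45, 46, 48]:

lo=0, hi=12, mid=6, arr[mid]=36 -> 36 > 6, search left half
lo=0, hi=5, mid=2, arr[mid]=15 -> 15 > 6, search left half
lo=0, hi=1, mid=0, arr[mid]=4 -> 4 < 6, search right half
lo=1, hi=1, mid=1, arr[mid]=12 -> 12 > 6, search left half
lo=1 > hi=0, target 6 not found

Binary search determines that 6 is not in the array after 4 comparisons. The search space was exhausted without finding the target.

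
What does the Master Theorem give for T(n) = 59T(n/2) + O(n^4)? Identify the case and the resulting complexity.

Master Theorem for T(n) = 59T(n/2) + O(n^4):

a = 59, b = 2, c = 4
log_b(a) = log_2(59) = 5.8826

Case 1: c = 4 < log_2(59) = 5.8826
T(n) = O(n^(log_2 59))

For T(n) = 59T(n/2) + O(n^4): log_2(59) = 5.8826. This is Case 1 of the Master Theorem (c < log_b(a), work dominated by leaves), giving O(n^(log_2 59)).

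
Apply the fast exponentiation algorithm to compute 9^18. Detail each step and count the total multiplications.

Computing 9^18 by squaring (build up from 9^1; each line after the first costs one multiplication):

9^1 = 9
9^2 = (9^1)^2 = 9^2 = 81
9^4 = (9^2)^2 = 81^2 = 6561
9^8 = (9^4)^2 = 6561^2 = 43046721
9^9 = 9 * 9^8 = 9 * 43046721 = 387420489
9^18 = (9^9)^2 = 387420489^2 = 150094635296999121

Result: 150094635296999121
Multiplications needed: 5 (5 lines after 9^1)

9^18 = 150094635296999121. Using exponentiation by squaring, this requires 5 multiplications. The key idea: if the exponent is even, square the half-power; if odd, multiply by the base once.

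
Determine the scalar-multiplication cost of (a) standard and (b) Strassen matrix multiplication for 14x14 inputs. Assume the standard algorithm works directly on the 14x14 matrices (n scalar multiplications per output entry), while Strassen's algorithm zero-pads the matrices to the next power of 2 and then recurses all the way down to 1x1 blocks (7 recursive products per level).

Matrix multiplication for 14x14 matrices:

Strassen's algorithm requires power-of-2 dimensions. Pad 14x14 to 16x16 (next power of 2).

Standard algorithm: 14^3 = 2744 multiplications
Strassen's algorithm: 7^(log2(16)) = 7^4 = 2401 multiplications
Savings: 2744 - 2401 = 343 multiplications

Standard: 2744 multiplications (14^3). Strassen: 2401 multiplications (7^4, after padding to 16x16). Strassen reduces 8 recursive multiplications to 7 at each level.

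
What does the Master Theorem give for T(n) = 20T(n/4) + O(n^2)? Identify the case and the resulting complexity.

Master Theorem for T(n) = 20T(n/4) + O(n^2):

a = 20, b = 4, c = 2
log_b(a) = log_4(20) = 2.1610

Case 1: c = 2 < log_4(20) = 2.1610
T(n) = O(n^(log_4 20))

For T(n) = 20T(n/4) + O(n^2): log_4(20) = 2.1610. This is Case 1 of the Master Theorem (c < log_b(a), work dominated by leaves), giving O(n^(log_4 20)).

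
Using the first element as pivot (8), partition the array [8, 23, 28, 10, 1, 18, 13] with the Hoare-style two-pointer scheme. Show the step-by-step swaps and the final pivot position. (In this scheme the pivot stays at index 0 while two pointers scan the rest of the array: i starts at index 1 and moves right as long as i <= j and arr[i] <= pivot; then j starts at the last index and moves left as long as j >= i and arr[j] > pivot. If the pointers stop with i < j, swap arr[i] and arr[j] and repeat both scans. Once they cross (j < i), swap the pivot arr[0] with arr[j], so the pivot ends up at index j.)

Hoare-style two-pointer partition with pivot = 8:

Initial array: [8, 23, 28, 10, 1, 18, 13]

Pointers start at i = 1, j = 6.
i stops at index 1 (arr[1]=23 > 8), j stops at index 4 (arr[4]=1 <= 8): swap arr[1] and arr[4], array becomes [8, 1, 28, 10, 23, 18, 13]
i ends at 2, j ends at 1: the pointers have crossed (j < i), so scanning stops.

Swap pivot arr[0] with arr[1] to place pivot at position 1: [1, 8, 28, 10, 23, 18, 13]
Pivot position: 1

After partitioning with pivot 8, the array becomes [1, 8, 28, 10, 23, 18, 13]. The pivot is placed at index 1. All elements to the left of the pivot are <= 8, and all elements to the right are > 8.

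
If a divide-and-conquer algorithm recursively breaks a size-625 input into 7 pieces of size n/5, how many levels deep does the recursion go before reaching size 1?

For divide and conquer with division factor 5:

Problem sizes at each level:
Level 0: 625
Level 1: 125
Level 2: 25
Level 3: 5
Level 4: 1

The root is level 0 and the size-1 base case is level 4 (the tree spans levels 0 through 4, i.e. 5 levels counting the root), so the depth is the number of divisions: log_5(625) = 4

The recursion tree depth is log_5(625) = 4. At each level, the problem size is divided by 5, so it takes 4 divisions to reduce to a base case of size 1. The algorithm makes 7 recursive calls at each level.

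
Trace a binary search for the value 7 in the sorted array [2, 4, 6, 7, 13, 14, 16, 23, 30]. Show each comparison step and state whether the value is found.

Binary search for 7 in [2, 4, 6, 7, 13, 14, 16, 23, 30]:

lo=0, hi=8, mid=4, arr[mid]=13 -> 13 > 7, search left half
lo=0, hi=3, mid=1, arr[mid]=4 -> 4 < 7, search right half
lo=2, hi=3, mid=2, arr[mid]=6 -> 6 < 7, search right half
lo=3, hi=3, mid=3, arr[mid]=7 -> Found target at index 3!

Binary search finds 7 at index 3 after 4 comparisons. The search repeatedly halves the search space by comparing with the middle element.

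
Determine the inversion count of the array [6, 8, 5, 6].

Finding inversions in [6, 8, 5, 6]:

(0, 2): arr[0]=6 > arr[2]=5
(1, 2): arr[1]=8 > arr[2]=5
(1, 3): arr[1]=8 > arr[3]=6

Total inversions: 3

The array has 3 inversion(s): (0,2), (1,2), (1,3). Each pair (i,j) satisfies i < j and arr[i] > arr[j].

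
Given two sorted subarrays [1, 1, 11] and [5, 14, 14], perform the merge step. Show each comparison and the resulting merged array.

Merging process:

Compare 1 vs 5: take 1 from left. Merged: [1]
Compare 1 vs 5: take 1 from left. Merged: [1, 1]
Compare 11 vs 5: take 5 from right. Merged: [1, 1, 5]
Compare 11 vs 14: take 11 from left. Merged: [1, 1, 5, 11]
Append remaining from right: [14, 14]. Merged: [1, 1, 5, 11, 14, 14]

Final merged array: [1, 1, 5, 11, 14, 14]
Total comparisons: 4

The merged array is [1, 1, 5, 11, 14, 14], requiring 4 comparisons. The merge step runs in O(n) time where n is the total number of elements.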